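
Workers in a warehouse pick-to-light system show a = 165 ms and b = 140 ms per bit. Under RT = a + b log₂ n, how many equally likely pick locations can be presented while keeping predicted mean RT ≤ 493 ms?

Information budget: (493 − 165)/140 = 2.3429 bits, so n ≤ 2^2.3429 = 5.073 → at most 5.

5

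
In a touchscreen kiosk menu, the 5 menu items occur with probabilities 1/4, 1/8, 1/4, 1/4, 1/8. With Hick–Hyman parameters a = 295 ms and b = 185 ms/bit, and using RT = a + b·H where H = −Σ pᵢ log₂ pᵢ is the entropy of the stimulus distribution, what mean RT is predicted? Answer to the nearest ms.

H = −Σ pᵢ log₂ pᵢ = 0.25·2 + 0.125·3 + 0.25·2 + 0.25·2 + 0.125·3 = 2.250 bits.
RT = 295 + 185 × 2.250 = 711.25 ms.

711 ms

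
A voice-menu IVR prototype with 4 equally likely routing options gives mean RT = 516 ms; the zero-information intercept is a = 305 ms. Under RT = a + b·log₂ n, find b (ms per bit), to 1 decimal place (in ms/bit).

4 alternatives carry log₂ 4 = 2 bits; the choice cost is 516 − 305 = 211 ms, so b = 211/2 = 105.500 ms/bit.

105.5 ms/bit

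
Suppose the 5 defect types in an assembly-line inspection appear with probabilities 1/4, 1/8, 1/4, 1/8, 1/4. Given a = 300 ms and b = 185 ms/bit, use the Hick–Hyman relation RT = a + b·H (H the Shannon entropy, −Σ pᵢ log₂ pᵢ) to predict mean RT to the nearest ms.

716 ms

H = −Σ pᵢ log₂ pᵢ = 0.25·2 + 0.125·3 + 0.25·2 + 0.125·3 + 0.25·2 = 2.250 bits.
RT = 300 + 185 × 2.250 = 716.25 ms.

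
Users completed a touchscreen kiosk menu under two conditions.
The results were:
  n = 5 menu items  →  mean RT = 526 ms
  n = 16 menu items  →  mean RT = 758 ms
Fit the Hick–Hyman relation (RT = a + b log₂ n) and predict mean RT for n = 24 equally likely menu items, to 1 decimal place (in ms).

838.9 ms

RT is linear in log₂ n, so two points fix the line:
  b = (758 − 526) / (log₂ 16 − log₂ 5) = 232 / (4 − 2.3219) = 138.254 ms/bit
  a = 526 − 138.254 × 2.3219 = 204.984 ms
Then RT(24) = 204.984 + 138.254 × log₂ 24 = 204.984 + 138.254 × 4.5850 ≈ 838.873 ms.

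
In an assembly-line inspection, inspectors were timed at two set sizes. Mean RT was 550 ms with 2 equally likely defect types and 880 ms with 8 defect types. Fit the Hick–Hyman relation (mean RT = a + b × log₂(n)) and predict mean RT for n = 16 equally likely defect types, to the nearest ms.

Solve the two-equation system in a and b:
  b = (880 − 550) / (log₂ 8 − log₂ 2) = 330 / (3 − 1) = 165 ms/bit
  a = 550 − 165 × 1 = 385 ms
Then RT(16) = 385 + 165 × log₂ 16 = 385 + 165 × 4 ≈ 1045.000 ms.

1045 ms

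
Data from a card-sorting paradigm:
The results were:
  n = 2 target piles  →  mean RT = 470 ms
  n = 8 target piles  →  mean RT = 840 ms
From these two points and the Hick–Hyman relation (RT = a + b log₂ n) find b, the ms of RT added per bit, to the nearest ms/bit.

185 ms/bit

The slope on a log₂ axis is (840 − 470) / (3 − 1) = 185 ms/bit.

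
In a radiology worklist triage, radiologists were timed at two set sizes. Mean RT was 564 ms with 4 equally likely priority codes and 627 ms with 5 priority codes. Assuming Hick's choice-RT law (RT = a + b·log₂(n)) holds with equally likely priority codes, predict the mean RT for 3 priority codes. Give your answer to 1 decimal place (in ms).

Fit slope and intercept:
  b = (627 − 564) / (log₂ 5 − log₂ 4) = 63 / (2.3219 − 2) = 195.696 ms/bit
  a = 564 − 195.696 × 2 = 172.608 ms
Then RT(3) = 172.608 + 195.696 × log₂ 3 = 172.608 + 195.696 × 1.5850 ≈ 482.779 ms.

482.8 ms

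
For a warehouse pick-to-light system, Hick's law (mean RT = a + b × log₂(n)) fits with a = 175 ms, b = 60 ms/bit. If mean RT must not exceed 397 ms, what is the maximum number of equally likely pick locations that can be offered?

60·log₂ n ≤ 397 − 175 = 222, giving log₂ n ≤ 3.7000 and n ≤ 12.996. The largest whole number is 12.

12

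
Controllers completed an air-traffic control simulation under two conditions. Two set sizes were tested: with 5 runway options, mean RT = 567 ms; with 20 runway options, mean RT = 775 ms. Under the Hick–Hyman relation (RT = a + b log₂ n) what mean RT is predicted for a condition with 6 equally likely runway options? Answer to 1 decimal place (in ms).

With log₂ n on the abscissa the relation is linear; from the two conditions:
  b = (775 − 567) / (log₂ 20 − log₂ 5) = 208 / (4.3219 − 2.3219) = 104.000 ms/bit
  a = 567 − 104.000 × 2.3219 = 325.519 ms
Then RT(6) = 325.519 + 104.000 × log₂ 6 = 325.519 + 104.000 × 2.5850 ≈ 594.356 ms.

594.4 ms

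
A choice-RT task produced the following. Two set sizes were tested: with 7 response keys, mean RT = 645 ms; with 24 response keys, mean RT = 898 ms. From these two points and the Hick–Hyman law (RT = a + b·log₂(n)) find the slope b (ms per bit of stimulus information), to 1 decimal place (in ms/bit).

b = (RT₂ − RT₁)/(log₂ n₂ − log₂ n₁) = (898 − 645)/(4.5850 − 2.8074) = 142.326 ms/bit.

142.3 ms/bit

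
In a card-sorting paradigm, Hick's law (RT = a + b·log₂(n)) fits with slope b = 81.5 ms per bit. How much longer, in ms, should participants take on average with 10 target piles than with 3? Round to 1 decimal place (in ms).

The intercept a cancels: ΔRT = b·(log₂ n₂ − log₂ n₁) = b·log₂(n₂/n₁).
log₂(10) − log₂(3) = 3.3219 − 1.5850 = 1.7370.
ΔRT = 81.5 × 1.7370 = 141.563 ms.

141.6 ms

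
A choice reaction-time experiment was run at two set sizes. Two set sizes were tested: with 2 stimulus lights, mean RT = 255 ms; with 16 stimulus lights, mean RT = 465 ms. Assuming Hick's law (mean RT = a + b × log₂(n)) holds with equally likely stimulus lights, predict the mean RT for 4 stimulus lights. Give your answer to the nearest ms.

Fit slope and intercept:
  b = (465 − 255) / (log₂ 16 − log₂ 2) = 210 / (4 − 1) = 70 ms/bit
  a = 255 − 70 × 1 = 185 ms
Then RT(4) = 185 + 70 × log₂ 4 = 185 + 70 × 2 ≈ 325.000 ms.

325 ms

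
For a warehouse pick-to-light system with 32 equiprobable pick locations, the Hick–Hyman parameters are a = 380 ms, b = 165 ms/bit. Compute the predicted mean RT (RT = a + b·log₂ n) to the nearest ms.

1205 ms

log₂(32) = 5 bits, so RT = 380 + 165 × 5 ≈ 1205.000 ms.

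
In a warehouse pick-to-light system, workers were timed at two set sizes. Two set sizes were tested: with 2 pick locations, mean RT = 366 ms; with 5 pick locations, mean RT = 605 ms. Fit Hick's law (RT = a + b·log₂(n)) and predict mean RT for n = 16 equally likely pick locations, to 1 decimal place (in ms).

908.4 ms

Fit slope and intercept:
  b = (605 − 366) / (log₂ 5 − log₂ 2) = 239 / (2.3219 − 1) = 180.797 ms/bit
  a = 366 − 180.797 × 1 = 185.203 ms
Then RT(16) = 185.203 + 180.797 × log₂ 16 = 185.203 + 180.797 × 4 ≈ 908.390 ms.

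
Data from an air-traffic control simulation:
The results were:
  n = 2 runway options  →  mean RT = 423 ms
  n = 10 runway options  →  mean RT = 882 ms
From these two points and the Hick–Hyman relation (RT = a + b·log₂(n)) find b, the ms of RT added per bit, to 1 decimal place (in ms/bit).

The slope on a log₂ axis is (882 − 423) / (3.3219 − 1) = 197.681 ms/bit.

197.7 ms/bit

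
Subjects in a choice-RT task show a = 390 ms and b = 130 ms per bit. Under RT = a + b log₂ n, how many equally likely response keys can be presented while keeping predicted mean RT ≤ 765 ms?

130·log₂ n ≤ 765 − 390 = 375, giving log₂ n ≤ 2.8846 and n ≤ 7.385. The largest whole number is 7.

7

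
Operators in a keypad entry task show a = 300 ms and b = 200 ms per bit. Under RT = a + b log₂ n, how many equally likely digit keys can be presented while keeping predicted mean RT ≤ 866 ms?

7

Information budget: (866 − 300)/200 = 2.8300 bits, so n ≤ 2^2.8300 = 7.111 → at most 7.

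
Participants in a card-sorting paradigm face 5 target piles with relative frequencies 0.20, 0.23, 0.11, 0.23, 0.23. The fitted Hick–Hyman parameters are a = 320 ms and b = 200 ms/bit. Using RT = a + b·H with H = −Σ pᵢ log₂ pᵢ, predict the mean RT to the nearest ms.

776 ms

Entropy contributions −pᵢ log₂ pᵢ: 0.4644, 0.4877, 0.3503, 0.4877, 0.4877; sum H = 2.2777 bits.
RT = a + bH = 320 + 200·2.2777 = 775.54 ms.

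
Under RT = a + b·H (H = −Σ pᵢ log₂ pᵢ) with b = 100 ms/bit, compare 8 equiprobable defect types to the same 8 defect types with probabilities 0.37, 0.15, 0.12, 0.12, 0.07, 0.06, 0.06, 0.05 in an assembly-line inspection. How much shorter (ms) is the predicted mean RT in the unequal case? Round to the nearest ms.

35 ms

The RT saving is b·ΔH. Equiprobable H₀ = log₂(8) = 3.0000 bits; with the given probabilities H = 2.6471 bits.
b·(H₀ − H) = 100 × (3.0000 − 2.6471) = 35.29 ms.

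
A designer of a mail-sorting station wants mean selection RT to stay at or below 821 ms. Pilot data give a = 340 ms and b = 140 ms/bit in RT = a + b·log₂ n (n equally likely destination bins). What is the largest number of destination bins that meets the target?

10

Set 340 + 140·log₂ n ≤ 821 → log₂ n ≤ (821 − 340)/140 = 3.4357.
So n ≤ 2^3.4357 = 10.821; the largest integer n is 10.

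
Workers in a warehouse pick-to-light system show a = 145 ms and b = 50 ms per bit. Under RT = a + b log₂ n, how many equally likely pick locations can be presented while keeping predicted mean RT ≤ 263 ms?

Set 145 + 50·log₂ n ≤ 263 → log₂ n ≤ (263 − 145)/50 = 2.3600.
So n ≤ 2^2.3600 = 5.134; the largest integer n is 5.

5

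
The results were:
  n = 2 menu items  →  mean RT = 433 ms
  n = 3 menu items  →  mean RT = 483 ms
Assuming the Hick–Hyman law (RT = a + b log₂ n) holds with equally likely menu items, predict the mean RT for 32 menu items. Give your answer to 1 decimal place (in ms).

774.9 ms

With log₂ n on the abscissa the relation is linear; from the two conditions:
  b = (483 − 433) / (log₂ 3 − log₂ 2) = 50 / (1.5850 − 1) = 85.476 ms/bit
  a = 433 − 85.476 × 1 = 347.524 ms
Then RT(32) = 347.524 + 85.476 × log₂ 32 = 347.524 + 85.476 × 5 ≈ 774.902 ms.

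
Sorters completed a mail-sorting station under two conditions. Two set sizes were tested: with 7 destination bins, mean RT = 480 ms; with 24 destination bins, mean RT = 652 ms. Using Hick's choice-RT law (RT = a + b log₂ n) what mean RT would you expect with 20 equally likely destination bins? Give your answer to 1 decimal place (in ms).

RT is linear in log₂ n, so two points fix the line:
  b = (652 − 480) / (log₂ 24 − log₂ 7) = 172 / (4.5850 − 2.8074) = 96.759 ms/bit
  a = 480 − 96.759 × 2.8074 = 208.362 ms
Then RT(20) = 208.362 + 96.759 × log₂ 20 = 208.362 + 96.759 × 4.3219 ≈ 626.549 ms.

626.5 ms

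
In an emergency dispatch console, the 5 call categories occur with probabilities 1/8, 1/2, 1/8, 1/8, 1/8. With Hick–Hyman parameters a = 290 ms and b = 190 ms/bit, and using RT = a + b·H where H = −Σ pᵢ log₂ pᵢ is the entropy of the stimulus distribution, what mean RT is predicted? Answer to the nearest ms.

670 ms

H = −Σ pᵢ log₂ pᵢ = 0.125·3 + 0.5·1 + 0.125·3 + 0.125·3 + 0.125·3 = 2.000 bits.
RT = 290 + 190 × 2.000 = 670.00 ms.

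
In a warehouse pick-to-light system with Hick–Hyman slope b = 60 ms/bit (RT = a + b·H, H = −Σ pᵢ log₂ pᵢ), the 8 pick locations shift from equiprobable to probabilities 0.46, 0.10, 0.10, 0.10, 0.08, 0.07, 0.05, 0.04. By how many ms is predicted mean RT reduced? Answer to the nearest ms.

Equiprobable entropy H₀ = log₂ 8 = 3.0000 bits.
Skewed entropy H = −Σ pᵢ log₂ pᵢ = 2.4738 bits.
ΔRT = b·(H₀ − H) = 60 × 0.5262 = 31.57 ms.

32 ms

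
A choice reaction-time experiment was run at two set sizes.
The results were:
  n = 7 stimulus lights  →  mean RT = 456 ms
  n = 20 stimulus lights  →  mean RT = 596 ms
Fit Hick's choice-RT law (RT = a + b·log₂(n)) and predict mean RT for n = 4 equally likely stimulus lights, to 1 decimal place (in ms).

RT is linear in log₂ n, so two points fix the line:
  b = (596 − 456) / (log₂ 20 − log₂ 7) = 140 / (4.3219 − 2.8074) = 92.435 ms/bit
  a = 456 − 92.435 × 2.8074 = 196.501 ms
Then RT(4) = 196.501 + 92.435 × log₂ 4 = 196.501 + 92.435 × 2 ≈ 381.372 ms.

381.4 ms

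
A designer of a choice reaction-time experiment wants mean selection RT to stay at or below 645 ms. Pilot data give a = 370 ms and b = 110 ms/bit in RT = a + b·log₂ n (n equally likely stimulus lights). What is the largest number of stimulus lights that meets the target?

5

110·log₂ n ≤ 645 − 370 = 275, giving log₂ n ≤ 2.5000 and n ≤ 5.657. The largest whole number is 5.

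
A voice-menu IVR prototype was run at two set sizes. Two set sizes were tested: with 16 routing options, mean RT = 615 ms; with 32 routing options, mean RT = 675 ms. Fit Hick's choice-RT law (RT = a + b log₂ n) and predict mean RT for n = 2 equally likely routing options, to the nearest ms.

435 ms

RT is linear in log₂ n, so two points fix the line:
  b = (675 − 615) / (log₂ 32 − log₂ 16) = 60 / (5 − 4) = 60 ms/bit
  a = 615 − 60 × 4 = 375 ms
Then RT(2) = 375 + 60 × log₂ 2 = 375 + 60 × 1 ≈ 435.000 ms.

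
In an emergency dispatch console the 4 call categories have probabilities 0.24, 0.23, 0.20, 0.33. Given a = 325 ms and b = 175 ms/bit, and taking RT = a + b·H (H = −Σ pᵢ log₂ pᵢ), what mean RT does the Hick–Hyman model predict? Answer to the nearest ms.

670 ms

Entropy contributions −pᵢ log₂ pᵢ: 0.4941, 0.4877, 0.4644, 0.5278; sum H = 1.9740 bits.
RT = a + bH = 325 + 175·1.9740 = 670.45 ms.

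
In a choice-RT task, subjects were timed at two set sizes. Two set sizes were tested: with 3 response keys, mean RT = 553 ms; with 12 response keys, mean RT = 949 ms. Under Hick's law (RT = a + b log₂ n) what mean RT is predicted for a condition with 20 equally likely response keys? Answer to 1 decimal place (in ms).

With log₂ n on the abscissa the relation is linear; from the two conditions:
  b = (949 − 553) / (log₂ 12 − log₂ 3) = 396 / (3.5850 − 1.5850) = 198.000 ms/bit
  a = 553 − 198.000 × 1.5850 = 239.177 ms
Then RT(20) = 239.177 + 198.000 × log₂ 20 = 239.177 + 198.000 × 4.3219 ≈ 1094.919 ms.

1094.9 ms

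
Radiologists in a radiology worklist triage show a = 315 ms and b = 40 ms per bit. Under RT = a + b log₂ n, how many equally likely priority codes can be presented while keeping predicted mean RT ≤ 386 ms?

3

Information budget: (386 − 315)/40 = 1.7750 bits, so n ≤ 2^1.7750 = 3.422 → at most 3.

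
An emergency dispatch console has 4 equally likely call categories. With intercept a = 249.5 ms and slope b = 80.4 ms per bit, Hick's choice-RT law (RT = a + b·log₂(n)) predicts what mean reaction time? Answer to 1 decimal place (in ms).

410.3 ms

log₂(4) = 2 bits, so RT = 249.5 + 80.4 × 2 ≈ 410.300 ms.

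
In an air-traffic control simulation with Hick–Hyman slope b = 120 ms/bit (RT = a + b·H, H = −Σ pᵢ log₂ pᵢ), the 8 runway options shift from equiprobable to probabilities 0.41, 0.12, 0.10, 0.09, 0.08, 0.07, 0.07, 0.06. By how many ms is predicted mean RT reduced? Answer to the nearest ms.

Equiprobable entropy H₀ = log₂ 8 = 3.0000 bits.
Skewed entropy H = −Σ pᵢ log₂ pᵢ = 2.6115 bits.
ΔRT = b·(H₀ − H) = 120 × 0.3885 = 46.63 ms.

47 ms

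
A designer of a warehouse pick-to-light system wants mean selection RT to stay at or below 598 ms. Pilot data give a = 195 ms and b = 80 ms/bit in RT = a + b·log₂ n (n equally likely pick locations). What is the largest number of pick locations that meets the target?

80·log₂ n ≤ 598 − 195 = 403, giving log₂ n ≤ 5.0375 and n ≤ 32.843. The largest whole number is 32.

32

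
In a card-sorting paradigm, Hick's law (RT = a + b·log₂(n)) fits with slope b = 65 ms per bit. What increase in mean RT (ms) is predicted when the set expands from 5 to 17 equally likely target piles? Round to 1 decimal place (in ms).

Only the slope matters, since a is common to both: ΔRT = b·log₂(n₂/n₁).
log₂(17) − log₂(5) = 4.0875 − 2.3219 = 1.7655.
ΔRT = 65 × 1.7655 = 114.760 ms.

114.8 ms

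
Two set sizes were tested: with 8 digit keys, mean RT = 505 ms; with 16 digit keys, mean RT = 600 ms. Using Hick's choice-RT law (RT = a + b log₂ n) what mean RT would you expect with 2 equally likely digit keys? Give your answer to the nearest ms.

315 ms

Fit slope and intercept:
  b = (600 − 505) / (log₂ 16 − log₂ 8) = 95 / (4 − 3) = 95 ms/bit
  a = 505 − 95 × 3 = 220 ms
Then RT(2) = 220 + 95 × log₂ 2 = 220 + 95 × 1 ≈ 315.000 ms.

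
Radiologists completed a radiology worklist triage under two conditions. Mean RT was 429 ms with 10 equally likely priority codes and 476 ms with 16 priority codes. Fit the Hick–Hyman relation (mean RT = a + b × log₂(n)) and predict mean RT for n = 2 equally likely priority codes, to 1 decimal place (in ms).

268.1 ms

Solve the two-equation system in a and b:
  b = (476 − 429) / (log₂ 16 − log₂ 10) = 47 / (4 − 3.3219) = 69.314 ms/bit
  a = 429 − 69.314 × 3.3219 = 198.743 ms
Then RT(2) = 198.743 + 69.314 × log₂ 2 = 198.743 + 69.314 × 1 ≈ 268.057 ms.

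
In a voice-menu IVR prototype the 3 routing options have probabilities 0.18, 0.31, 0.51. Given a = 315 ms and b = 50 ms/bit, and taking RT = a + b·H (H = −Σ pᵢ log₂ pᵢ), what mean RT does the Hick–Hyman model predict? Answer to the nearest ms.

Entropy contributions −pᵢ log₂ pᵢ: 0.4453, 0.5238, 0.4954; sum H = 1.4645 bits.
RT = a + bH = 315 + 50·1.4645 = 388.23 ms.

388 ms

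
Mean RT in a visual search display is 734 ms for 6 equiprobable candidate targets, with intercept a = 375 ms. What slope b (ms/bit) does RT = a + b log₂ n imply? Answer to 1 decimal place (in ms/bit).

138.9 ms/bit

6 alternatives carry log₂ 6 = 2.5850 bits; the choice cost is 734 − 375 = 359 ms, so b = 359/2.5850 = 138.880 ms/bit.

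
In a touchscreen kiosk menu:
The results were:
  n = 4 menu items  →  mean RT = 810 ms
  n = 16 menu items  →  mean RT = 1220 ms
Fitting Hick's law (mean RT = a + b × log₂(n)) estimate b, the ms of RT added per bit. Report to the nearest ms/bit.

The slope on a log₂ axis is (1220 − 810) / (4 − 2) = 205 ms/bit.

205 ms/bit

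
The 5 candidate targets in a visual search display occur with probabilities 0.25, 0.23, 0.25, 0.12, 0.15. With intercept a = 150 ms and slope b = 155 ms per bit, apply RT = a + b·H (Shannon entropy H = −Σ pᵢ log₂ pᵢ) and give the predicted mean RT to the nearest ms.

Entropy contributions −pᵢ log₂ pᵢ: 0.5000, 0.4877, 0.5000, 0.3671, 0.4105; sum H = 2.2653 bits.
RT = a + bH = 150 + 155·2.2653 = 501.12 ms.

501 ms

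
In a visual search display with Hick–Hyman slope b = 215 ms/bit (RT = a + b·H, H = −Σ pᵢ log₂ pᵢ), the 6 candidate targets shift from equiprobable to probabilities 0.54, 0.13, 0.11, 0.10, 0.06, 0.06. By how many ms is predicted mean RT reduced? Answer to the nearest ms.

119 ms

Equiprobable entropy H₀ = log₂ 6 = 2.5850 bits.
Skewed entropy H = −Σ pᵢ log₂ pᵢ = 2.0322 bits.
ΔRT = b·(H₀ − H) = 215 × 0.5527 = 118.84 ms.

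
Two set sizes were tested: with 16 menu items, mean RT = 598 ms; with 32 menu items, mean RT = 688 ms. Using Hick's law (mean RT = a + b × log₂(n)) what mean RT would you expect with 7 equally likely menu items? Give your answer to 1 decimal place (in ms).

490.7 ms

Solve the two-equation system in a and b:
  b = (688 − 598) / (log₂ 32 − log₂ 16) = 90 / (5 − 4) = 90.000 ms/bit
  a = 598 − 90.000 × 4 = 238.000 ms
Then RT(7) = 238.000 + 90.000 × log₂ 7 = 238.000 + 90.000 × 2.8074 ≈ 490.662 ms.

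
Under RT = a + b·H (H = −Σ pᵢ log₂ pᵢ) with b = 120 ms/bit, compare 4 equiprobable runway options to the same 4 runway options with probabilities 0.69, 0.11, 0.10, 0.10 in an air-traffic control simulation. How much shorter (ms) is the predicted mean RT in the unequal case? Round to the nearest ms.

74 ms

The RT saving is b·ΔH. Equiprobable H₀ = log₂(4) = 2.0000 bits; with the given probabilities H = 1.3841 bits.
b·(H₀ − H) = 120 × (2.0000 − 1.3841) = 73.91 ms.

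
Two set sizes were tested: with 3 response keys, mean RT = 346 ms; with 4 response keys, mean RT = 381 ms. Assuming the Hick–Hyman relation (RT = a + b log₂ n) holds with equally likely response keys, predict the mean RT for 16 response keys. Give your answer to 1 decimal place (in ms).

RT is linear in log₂ n, so two points fix the line:
  b = (381 − 346) / (log₂ 4 − log₂ 3) = 35 / (2 − 1.5850) = 84.330 ms/bit
  a = 346 − 84.330 × 1.5850 = 212.341 ms
Then RT(16) = 212.341 + 84.330 × log₂ 16 = 212.341 + 84.330 × 4 ≈ 549.659 ms.

549.7 ms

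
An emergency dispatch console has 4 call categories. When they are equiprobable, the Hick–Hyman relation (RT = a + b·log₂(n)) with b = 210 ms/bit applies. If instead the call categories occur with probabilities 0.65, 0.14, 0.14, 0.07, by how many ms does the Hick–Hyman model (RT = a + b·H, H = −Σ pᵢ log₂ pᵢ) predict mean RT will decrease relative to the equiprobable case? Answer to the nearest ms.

112 ms

The RT saving is b·ΔH. Equiprobable H₀ = log₂(4) = 2.0000 bits; with the given probabilities H = 1.4667 bits.
b·(H₀ − H) = 210 × (2.0000 − 1.4667) = 111.98 ms.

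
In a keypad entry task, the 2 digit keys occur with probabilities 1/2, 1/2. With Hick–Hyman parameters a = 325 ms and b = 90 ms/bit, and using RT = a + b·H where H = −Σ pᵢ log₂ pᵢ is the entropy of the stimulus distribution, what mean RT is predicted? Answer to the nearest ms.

415 ms

H = −Σ pᵢ log₂ pᵢ = 0.5·1 + 0.5·1 = 1.000 bits.
RT = 325 + 90 × 1.000 = 415.00 ms.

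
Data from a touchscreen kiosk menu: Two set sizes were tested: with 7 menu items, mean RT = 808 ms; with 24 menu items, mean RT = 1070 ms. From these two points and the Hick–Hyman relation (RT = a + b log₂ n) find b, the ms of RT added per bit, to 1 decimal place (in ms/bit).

147.4 ms/bit

b = (RT₂ − RT₁)/(log₂ n₂ − log₂ n₁) = (1070 − 808)/(4.5850 − 2.8074) = 147.389 ms/bit.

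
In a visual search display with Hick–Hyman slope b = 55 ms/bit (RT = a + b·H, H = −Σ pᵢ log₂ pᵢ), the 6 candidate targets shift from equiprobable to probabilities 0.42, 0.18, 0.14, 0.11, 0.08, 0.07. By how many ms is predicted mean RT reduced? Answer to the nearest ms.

Equiprobable entropy H₀ = log₂ 6 = 2.5850 bits.
Skewed entropy H = −Σ pᵢ log₂ pᵢ = 2.2784 bits.
ΔRT = b·(H₀ − H) = 55 × 0.3065 = 16.86 ms.

17 ms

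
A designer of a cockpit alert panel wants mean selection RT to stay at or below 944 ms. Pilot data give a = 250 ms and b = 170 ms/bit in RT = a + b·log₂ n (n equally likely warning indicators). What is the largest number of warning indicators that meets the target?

Set 250 + 170·log₂ n ≤ 944 → log₂ n ≤ (944 − 250)/170 = 4.0824.
So n ≤ 2^4.0824 = 16.940; the largest integer n is 16.

16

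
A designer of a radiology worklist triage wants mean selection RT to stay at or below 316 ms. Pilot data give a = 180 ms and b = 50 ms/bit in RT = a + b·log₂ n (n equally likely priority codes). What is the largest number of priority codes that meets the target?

50·log₂ n ≤ 316 − 180 = 136, giving log₂ n ≤ 2.7200 and n ≤ 6.589. The largest whole number is 6.

6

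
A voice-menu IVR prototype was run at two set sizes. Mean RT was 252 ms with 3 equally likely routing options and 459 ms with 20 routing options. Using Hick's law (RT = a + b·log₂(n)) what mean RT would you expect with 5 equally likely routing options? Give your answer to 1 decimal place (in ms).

RT is linear in log₂ n, so two points fix the line:
  b = (459 − 252) / (log₂ 20 − log₂ 3) = 207 / (4.3219 − 1.5850) = 75.631 ms/bit
  a = 252 − 75.631 × 1.5850 = 132.127 ms
Then RT(5) = 132.127 + 75.631 × log₂ 5 = 132.127 + 75.631 × 2.3219 ≈ 307.738 ms.

307.7 ms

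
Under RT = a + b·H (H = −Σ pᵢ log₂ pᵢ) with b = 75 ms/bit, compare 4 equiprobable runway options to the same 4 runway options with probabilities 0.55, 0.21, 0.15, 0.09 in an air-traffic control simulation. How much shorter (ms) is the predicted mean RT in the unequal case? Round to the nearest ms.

25 ms

Equiprobable entropy H₀ = log₂ 4 = 2.0000 bits.
Skewed entropy H = −Σ pᵢ log₂ pᵢ = 1.6704 bits.
ΔRT = b·(H₀ − H) = 75 × 0.3296 = 24.72 ms.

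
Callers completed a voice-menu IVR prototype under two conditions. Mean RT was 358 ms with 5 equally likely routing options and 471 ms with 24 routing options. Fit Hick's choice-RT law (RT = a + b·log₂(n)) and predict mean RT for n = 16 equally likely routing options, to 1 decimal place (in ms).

With log₂ n on the abscissa the relation is linear; from the two conditions:
  b = (471 − 358) / (log₂ 24 − log₂ 5) = 113 / (4.5850 − 2.3219) = 49.933 ms/bit
  a = 358 − 49.933 × 2.3219 = 242.059 ms
Then RT(16) = 242.059 + 49.933 × log₂ 16 = 242.059 + 49.933 × 4 ≈ 441.791 ms.

441.8 ms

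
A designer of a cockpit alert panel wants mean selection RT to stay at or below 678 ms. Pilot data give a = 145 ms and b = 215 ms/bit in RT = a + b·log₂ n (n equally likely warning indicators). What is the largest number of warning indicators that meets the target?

5

Set 145 + 215·log₂ n ≤ 678 → log₂ n ≤ (678 − 145)/215 = 2.4791.
So n ≤ 2^2.4791 = 5.575; the largest integer n is 5.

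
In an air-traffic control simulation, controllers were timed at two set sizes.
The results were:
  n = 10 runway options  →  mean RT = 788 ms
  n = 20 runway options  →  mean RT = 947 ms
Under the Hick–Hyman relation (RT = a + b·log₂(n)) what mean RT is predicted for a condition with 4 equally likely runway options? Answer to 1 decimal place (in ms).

Solve the two-equation system in a and b:
  b = (947 − 788) / (log₂ 20 − log₂ 10) = 159 / (4.3219 − 3.3219) = 159.000 ms/bit
  a = 788 − 159.000 × 3.3219 = 259.813 ms
Then RT(4) = 259.813 + 159.000 × log₂ 4 = 259.813 + 159.000 × 2 ≈ 577.813 ms.

577.8 ms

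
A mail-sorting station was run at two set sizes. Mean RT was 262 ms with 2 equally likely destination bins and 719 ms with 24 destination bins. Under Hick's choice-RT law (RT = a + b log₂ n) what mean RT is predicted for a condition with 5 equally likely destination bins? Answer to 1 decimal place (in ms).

430.5 ms

Solve the two-equation system in a and b:
  b = (719 − 262) / (log₂ 24 − log₂ 2) = 457 / (4.5850 − 1) = 127.477 ms/bit
  a = 262 − 127.477 × 1 = 134.523 ms
Then RT(5) = 134.523 + 127.477 × log₂ 5 = 134.523 + 127.477 × 2.3219 ≈ 430.515 ms.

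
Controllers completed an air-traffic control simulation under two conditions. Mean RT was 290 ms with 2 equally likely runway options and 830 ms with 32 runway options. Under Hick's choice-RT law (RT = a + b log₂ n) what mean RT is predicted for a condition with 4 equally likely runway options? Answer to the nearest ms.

425 ms

Fit slope and intercept:
  b = (830 − 290) / (log₂ 32 − log₂ 2) = 540 / (5 − 1) = 135 ms/bit
  a = 290 − 135 × 1 = 155 ms
Then RT(4) = 155 + 135 × log₂ 4 = 155 + 135 × 2 ≈ 425.000 ms.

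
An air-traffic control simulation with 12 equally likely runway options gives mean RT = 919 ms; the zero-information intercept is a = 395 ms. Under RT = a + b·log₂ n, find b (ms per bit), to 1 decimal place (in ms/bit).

b = (919 − 395) / log₂(12) = 524 / 3.5850 = 146.166 ms/bit.

146.2 ms/bit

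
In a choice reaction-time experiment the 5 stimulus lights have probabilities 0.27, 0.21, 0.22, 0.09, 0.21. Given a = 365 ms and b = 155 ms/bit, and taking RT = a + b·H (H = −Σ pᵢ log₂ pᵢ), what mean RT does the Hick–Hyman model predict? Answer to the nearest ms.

714 ms

H = 0.27·log₂(1/0.27) + 0.21·log₂(1/0.21) + 0.22·log₂(1/0.22) + 0.09·log₂(1/0.09) + 0.21·log₂(1/0.21) = 2.2489 bits.
RT = 365 + 155 × 2.2489 = 713.58 ms.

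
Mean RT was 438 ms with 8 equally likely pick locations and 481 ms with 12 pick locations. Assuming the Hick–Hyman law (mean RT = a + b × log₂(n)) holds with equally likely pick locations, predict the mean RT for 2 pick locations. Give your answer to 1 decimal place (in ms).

Solve the two-equation system in a and b:
  b = (481 − 438) / (log₂ 12 − log₂ 8) = 43 / (3.5850 − 3) = 73.509 ms/bit
  a = 438 − 73.509 × 3 = 217.473 ms
Then RT(2) = 217.473 + 73.509 × log₂ 2 = 217.473 + 73.509 × 1 ≈ 290.982 ms.

291.0 ms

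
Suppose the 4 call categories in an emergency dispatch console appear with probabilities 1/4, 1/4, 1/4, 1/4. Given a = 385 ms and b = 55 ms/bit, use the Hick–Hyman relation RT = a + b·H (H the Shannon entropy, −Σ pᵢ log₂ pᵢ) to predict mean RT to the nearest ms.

495 ms

H = −Σ pᵢ log₂ pᵢ = 0.25·2 + 0.25·2 + 0.25·2 + 0.25·2 = 2.000 bits.
RT = 385 + 55 × 2.000 = 495.00 ms.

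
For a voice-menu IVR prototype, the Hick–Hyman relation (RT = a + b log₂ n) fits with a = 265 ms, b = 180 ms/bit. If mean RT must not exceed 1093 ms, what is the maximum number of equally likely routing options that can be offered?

Information budget: (1093 − 265)/180 = 4.6000 bits, so n ≤ 2^4.6000 = 24.251 → at most 24.

24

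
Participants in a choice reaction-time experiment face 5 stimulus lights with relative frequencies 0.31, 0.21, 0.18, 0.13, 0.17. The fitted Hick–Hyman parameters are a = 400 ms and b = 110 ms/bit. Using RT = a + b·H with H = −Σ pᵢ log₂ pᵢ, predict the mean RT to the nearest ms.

649 ms

Entropy contributions −pᵢ log₂ pᵢ: 0.5238, 0.4728, 0.4453, 0.3826, 0.4346; sum H = 2.2592 bits.
RT = a + bH = 400 + 110·2.2592 = 648.51 ms.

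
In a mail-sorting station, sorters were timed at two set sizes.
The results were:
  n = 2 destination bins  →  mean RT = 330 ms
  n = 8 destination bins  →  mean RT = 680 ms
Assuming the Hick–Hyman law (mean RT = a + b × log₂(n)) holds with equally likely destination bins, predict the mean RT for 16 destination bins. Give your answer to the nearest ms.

855 ms

Fit slope and intercept:
  b = (680 − 330) / (log₂ 8 − log₂ 2) = 350 / (3 − 1) = 175 ms/bit
  a = 330 − 175 × 1 = 155 ms
Then RT(16) = 155 + 175 × log₂ 16 = 155 + 175 × 4 ≈ 855.000 ms.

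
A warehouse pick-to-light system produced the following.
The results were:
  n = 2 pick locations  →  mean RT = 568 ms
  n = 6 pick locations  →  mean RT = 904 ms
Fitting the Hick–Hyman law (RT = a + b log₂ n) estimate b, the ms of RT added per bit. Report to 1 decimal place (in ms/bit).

212.0 ms/bit

Slope: b = (904 − 568) / (log₂ 6 − log₂ 2) = 336/1.5850 = 211.992 ms/bit.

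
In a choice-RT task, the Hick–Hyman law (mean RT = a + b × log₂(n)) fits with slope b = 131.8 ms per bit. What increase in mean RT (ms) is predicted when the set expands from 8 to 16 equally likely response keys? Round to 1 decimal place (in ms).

131.8 ms

ΔRT = (a + b log₂ n₂) − (a + b log₂ n₁) = b·(log₂ n₂ − log₂ n₁).
log₂(16) − log₂(8) = log₂(16/8) = log₂(2) = 1.
ΔRT = 131.8 × 1.0000 = 131.800 ms.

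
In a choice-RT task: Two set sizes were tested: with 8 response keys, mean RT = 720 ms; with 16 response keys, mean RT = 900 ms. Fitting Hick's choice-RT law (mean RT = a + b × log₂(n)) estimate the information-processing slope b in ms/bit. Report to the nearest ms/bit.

Slope: b = (900 − 720) / (log₂ 16 − log₂ 8) = 180/1.0000 = 180 ms/bit.

180 ms/bit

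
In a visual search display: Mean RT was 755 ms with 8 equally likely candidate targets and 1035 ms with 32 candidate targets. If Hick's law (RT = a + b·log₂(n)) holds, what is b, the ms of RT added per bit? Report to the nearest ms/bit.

140 ms/bit

The slope on a log₂ axis is (1035 − 755) / (5 − 3) = 140 ms/bit.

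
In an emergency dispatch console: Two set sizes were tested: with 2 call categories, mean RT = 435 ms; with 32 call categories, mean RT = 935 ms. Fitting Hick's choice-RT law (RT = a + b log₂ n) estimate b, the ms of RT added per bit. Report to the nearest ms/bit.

The slope on a log₂ axis is (935 − 435) / (5 − 1) = 125 ms/bit.

125 ms/bit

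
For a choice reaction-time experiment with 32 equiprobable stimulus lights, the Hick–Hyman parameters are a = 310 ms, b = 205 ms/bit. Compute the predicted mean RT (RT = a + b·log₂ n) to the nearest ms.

1335 ms

log₂(32) = 5 bits, so RT = 310 + 205 × 5 ≈ 1335.000 ms.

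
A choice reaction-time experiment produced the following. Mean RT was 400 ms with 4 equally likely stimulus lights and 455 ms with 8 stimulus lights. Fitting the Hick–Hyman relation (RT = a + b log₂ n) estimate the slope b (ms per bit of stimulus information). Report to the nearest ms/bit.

55 ms/bit

The slope on a log₂ axis is (455 − 400) / (3 − 2) = 55 ms/bit.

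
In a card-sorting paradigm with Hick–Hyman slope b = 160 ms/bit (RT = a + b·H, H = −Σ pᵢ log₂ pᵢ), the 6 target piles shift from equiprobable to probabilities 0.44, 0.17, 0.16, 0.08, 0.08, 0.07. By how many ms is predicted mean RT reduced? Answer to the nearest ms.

57 ms

The RT saving is b·ΔH. Equiprobable H₀ = log₂(6) = 2.5850 bits; with the given probabilities H = 2.2303 bits.
b·(H₀ − H) = 160 × (2.5850 − 2.2303) = 56.74 ms.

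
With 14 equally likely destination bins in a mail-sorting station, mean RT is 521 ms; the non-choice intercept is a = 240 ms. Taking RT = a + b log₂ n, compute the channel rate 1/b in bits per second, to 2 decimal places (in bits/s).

13.55 bits/s

Choice component = 521 − 240 = 281 ms over log₂(14) = 3.8074 bits.
b = 281 / 3.8074 = 73.805 ms/bit, so 1/b = 13.549 bits/s.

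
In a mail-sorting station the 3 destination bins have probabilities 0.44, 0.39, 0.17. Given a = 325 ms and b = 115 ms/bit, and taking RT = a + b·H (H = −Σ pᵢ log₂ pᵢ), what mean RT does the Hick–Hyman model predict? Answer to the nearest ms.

496 ms

Entropy contributions −pᵢ log₂ pᵢ: 0.5211, 0.5298, 0.4346; sum H = 1.4855 bits.
RT = a + bH = 325 + 115·1.4855 = 495.84 ms.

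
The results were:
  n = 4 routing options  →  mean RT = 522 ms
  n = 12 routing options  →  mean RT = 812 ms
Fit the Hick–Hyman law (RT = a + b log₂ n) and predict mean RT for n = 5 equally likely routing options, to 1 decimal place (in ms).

580.9 ms

RT is linear in log₂ n, so two points fix the line:
  b = (812 − 522) / (log₂ 12 − log₂ 4) = 290 / (3.5850 − 2) = 182.970 ms/bit
  a = 522 − 182.970 × 2 = 156.061 ms
Then RT(5) = 156.061 + 182.970 × log₂ 5 = 156.061 + 182.970 × 2.3219 ≈ 580.903 ms.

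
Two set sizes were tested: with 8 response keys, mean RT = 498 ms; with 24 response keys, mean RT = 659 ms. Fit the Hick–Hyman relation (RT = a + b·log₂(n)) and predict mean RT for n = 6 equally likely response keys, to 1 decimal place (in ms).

455.8 ms

RT is linear in log₂ n, so two points fix the line:
  b = (659 − 498) / (log₂ 24 − log₂ 8) = 161 / (4.5850 − 3) = 101.580 ms/bit
  a = 498 − 101.580 × 3 = 193.261 ms
Then RT(6) = 193.261 + 101.580 × log₂ 6 = 193.261 + 101.580 × 2.5850 ≈ 455.841 ms.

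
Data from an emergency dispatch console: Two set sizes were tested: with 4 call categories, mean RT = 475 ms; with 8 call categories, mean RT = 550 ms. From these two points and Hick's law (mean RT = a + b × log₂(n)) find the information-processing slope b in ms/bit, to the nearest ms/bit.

75 ms/bit

b = (RT₂ − RT₁)/(log₂ n₂ − log₂ n₁) = (550 − 475)/(3 − 2) = 75 ms/bit.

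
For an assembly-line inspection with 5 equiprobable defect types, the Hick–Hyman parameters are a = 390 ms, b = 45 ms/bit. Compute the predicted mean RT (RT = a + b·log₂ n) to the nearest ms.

log₂(5) = 2.3219 bits, so RT = 390 + 45 × 2.3219 ≈ 494.487 ms.

494 ms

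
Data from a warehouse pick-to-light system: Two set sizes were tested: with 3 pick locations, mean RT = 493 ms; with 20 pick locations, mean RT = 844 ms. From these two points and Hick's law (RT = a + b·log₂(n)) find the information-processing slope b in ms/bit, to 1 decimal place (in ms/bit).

The slope on a log₂ axis is (844 − 493) / (4.3219 − 1.5850) = 128.244 ms/bit.

128.2 ms/bit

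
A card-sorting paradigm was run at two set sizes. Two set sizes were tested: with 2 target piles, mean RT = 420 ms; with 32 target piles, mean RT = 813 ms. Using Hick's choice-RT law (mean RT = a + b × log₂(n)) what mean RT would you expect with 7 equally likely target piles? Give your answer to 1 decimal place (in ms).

597.6 ms

RT is linear in log₂ n, so two points fix the line:
  b = (813 − 420) / (log₂ 32 − log₂ 2) = 393 / (5 − 1) = 98.250 ms/bit
  a = 420 − 98.250 × 1 = 321.750 ms
Then RT(7) = 321.750 + 98.250 × log₂ 7 = 321.750 + 98.250 × 2.8074 ≈ 597.573 ms.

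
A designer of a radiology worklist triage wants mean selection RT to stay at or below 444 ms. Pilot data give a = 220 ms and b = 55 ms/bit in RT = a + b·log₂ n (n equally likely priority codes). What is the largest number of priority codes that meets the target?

16

55·log₂ n ≤ 444 − 220 = 224, giving log₂ n ≤ 4.0727 and n ≤ 16.827. The largest whole number is 16.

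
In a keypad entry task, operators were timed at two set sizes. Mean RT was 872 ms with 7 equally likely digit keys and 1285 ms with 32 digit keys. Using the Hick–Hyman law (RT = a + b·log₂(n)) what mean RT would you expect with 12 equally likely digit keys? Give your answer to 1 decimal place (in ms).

RT is linear in log₂ n, so two points fix the line:
  b = (1285 − 872) / (log₂ 32 − log₂ 7) = 413 / (5 − 2.8074) = 188.357 ms/bit
  a = 872 − 188.357 × 2.8074 = 343.215 ms
Then RT(12) = 343.215 + 188.357 × log₂ 12 = 343.215 + 188.357 × 3.5850 ≈ 1018.468 ms.

1018.5 ms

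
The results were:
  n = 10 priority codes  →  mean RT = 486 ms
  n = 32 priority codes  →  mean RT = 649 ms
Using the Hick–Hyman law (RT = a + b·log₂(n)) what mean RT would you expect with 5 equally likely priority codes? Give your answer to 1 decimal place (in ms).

RT is linear in log₂ n, so two points fix the line:
  b = (649 − 486) / (log₂ 32 − log₂ 10) = 163 / (5 − 3.3219) = 97.135 ms/bit
  a = 486 − 97.135 × 3.3219 = 163.324 ms
Then RT(5) = 163.324 + 97.135 × log₂ 5 = 163.324 + 97.135 × 2.3219 ≈ 388.865 ms.

388.9 ms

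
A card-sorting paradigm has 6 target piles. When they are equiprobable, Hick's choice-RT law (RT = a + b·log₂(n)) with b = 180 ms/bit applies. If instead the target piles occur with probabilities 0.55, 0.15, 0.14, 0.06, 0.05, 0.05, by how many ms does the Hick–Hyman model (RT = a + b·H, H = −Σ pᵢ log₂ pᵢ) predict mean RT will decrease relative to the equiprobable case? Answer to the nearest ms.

The RT saving is b·ΔH. Equiprobable H₀ = log₂(6) = 2.5850 bits; with the given probabilities H = 1.9578 bits.
b·(H₀ − H) = 180 × (2.5850 − 1.9578) = 112.90 ms.

113 ms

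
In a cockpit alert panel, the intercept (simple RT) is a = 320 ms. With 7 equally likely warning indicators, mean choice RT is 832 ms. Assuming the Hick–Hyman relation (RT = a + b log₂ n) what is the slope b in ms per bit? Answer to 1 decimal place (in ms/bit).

182.4 ms/bit

b = (832 − 320) / log₂(7) = 512 / 2.8074 = 182.378 ms/bit.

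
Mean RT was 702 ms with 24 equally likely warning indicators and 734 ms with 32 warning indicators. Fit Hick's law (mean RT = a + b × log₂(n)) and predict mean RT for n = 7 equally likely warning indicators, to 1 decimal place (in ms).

Fit slope and intercept:
  b = (734 − 702) / (log₂ 32 − log₂ 24) = 32 / (5 − 4.5850) = 77.101 ms/bit
  a = 702 − 77.101 × 4.5850 = 348.493 ms
Then RT(7) = 348.493 + 77.101 × log₂ 7 = 348.493 + 77.101 × 2.8074 ≈ 564.944 ms.

564.9 ms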